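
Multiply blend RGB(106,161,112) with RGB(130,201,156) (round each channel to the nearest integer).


Multiply: C = A×B/255, rounded to nearest integer
R: 106×130/255 = 13780/255 ≈ 54.039 → 54
G: 161×201/255 = 32361/255 ≈ 126.906 → 127
B: 112×156/255 = 17472/255 ≈ 68.518 → 69
= RGB(54, 127, 69)


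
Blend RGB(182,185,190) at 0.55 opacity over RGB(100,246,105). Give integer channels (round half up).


C = α×F + (1-α)×B, with 1-α = 0.45
R: 0.55×182 + 0.45×100 = 100.10 + 45.00 = 145.10 → 145
G: 0.55×185 + 0.45×246 = 101.75 + 110.70 = 212.45 → 212
B: 0.55×190 + 0.45×105 = 104.50 + 47.25 = 151.75 → 152
= RGB(145, 212, 152)


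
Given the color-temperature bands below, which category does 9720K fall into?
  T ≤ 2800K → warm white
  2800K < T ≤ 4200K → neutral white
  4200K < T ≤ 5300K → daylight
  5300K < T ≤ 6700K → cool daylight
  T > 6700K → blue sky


Temperature: 9720K
9720K > 6700K → blue sky
Classification: blue sky


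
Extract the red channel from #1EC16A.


Color: #1EC16A
R = 1E = 30
G = C1 = 193
B = 6A = 106
Red = 30


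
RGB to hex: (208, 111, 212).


R = 208 → D0 (hex)
G = 111 → 6F (hex)
B = 212 → D4 (hex)
Hex = #D06FD4


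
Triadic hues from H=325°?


Triadic: equally spaced at 120° intervals
H1 = 325°
H2 = (325 + 120) mod 360 = 85°
H3 = (325 + 240) mod 360 = 205°
Triadic = 325°, 85°, 205°


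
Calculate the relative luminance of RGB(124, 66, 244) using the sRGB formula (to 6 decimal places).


Linearize each channel (sRGB transfer function): c = v/255; c_lin = c/12.92 if c ≤ 0.04045, else ((c+0.055)/1.055)^2.4
  R: 124/255 ≈ 0.486275 > 0.04045 → ((0.486275+0.055)/1.055)^2.4 ≈ 0.201556
  G: 66/255 ≈ 0.258824 > 0.04045 → ((0.258824+0.055)/1.055)^2.4 ≈ 0.054480
  B: 244/255 ≈ 0.956863 > 0.04045 → ((0.956863+0.055)/1.055)^2.4 ≈ 0.904661
R_lin = 0.201556, G_lin = 0.054480, B_lin = 0.904661
L = 0.2126×R + 0.7152×G + 0.0722×B
L = 0.2126×0.201556 + 0.7152×0.054480 + 0.0722×0.904661
L ≈ 0.147132


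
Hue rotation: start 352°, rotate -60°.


New hue = (H + rotation) mod 360
New hue = (352 -60) mod 360
= 292 mod 360
= 292°


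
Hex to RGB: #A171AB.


A1 → 161 (R)
71 → 113 (G)
AB → 171 (B)
= RGB(161, 113, 171)


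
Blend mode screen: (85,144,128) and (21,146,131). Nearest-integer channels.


Screen: C = 255 - (255-A)×(255-B)/255, rounded to nearest integer
R: 255 - (255-85)×(255-21)/255 = 255 - 39780/255 ≈ 255 - 156.000 = 99.000 → 99
G: 255 - (255-144)×(255-146)/255 = 255 - 12099/255 ≈ 255 - 47.447 = 207.553 → 208
B: 255 - (255-128)×(255-131)/255 = 255 - 15748/255 ≈ 255 - 61.757 = 193.243 → 193
= RGB(99, 208, 193)


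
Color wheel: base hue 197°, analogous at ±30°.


Base hue: 197°
Left analog: (197 - 30) mod 360 = 167°
Right analog: (197 + 30) mod 360 = 227°
Analogous hues = 167° and 227°


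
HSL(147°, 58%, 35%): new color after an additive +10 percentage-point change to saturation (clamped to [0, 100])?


Original S = 58%
Adjustment = +10 percentage points
New S = 58 + (10) = 68
Clamp to [0, 100] → 68
= HSL(147°, 68%, 35%)


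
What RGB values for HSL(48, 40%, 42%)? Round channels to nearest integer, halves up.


H=48°, S=0.40, L=0.42
C = (1-|2L-1|)×S = (1-|-0.16|)×0.40 = 0.336
H' = H/60 = 48/60 ≈ 0.8000; X = C×(1-|H' mod 2 - 1|) = 0.2688
m = L - C/2 = 0.42 - 0.168 = 0.252
Sector ⌊H'⌋ = 0 → (R',G',B') = (0.336, 0.2688, 0.0)
RGB = ((R'+m)×255, (G'+m)×255, (B'+m)×255) = (149.94, 132.804, 64.26)
Round half up → RGB(150, 133, 64)


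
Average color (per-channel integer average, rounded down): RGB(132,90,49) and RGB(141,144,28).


Midpoint: each channel = ⌊(C₁+C₂)/2⌋
R: ⌊(132+141)/2⌋ = 136
G: ⌊(90+144)/2⌋ = 117
B: ⌊(49+28)/2⌋ = 38
= RGB(136, 117, 38)


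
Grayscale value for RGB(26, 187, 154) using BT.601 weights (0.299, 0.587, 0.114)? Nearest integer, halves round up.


Gray = 0.299×R + 0.587×G + 0.114×B
Gray = 0.299×26 + 0.587×187 + 0.114×154
Gray = 7.774 + 109.769 + 17.556
Gray = 135.099 → round half up → 135
Gray = 135


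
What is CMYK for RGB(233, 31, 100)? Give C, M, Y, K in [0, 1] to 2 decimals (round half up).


R'=233/255≈0.9137, G'=31/255≈0.1216, B'=100/255≈0.3922
K = 1 - max(R',G',B') = 1 - 233/255 = 22/255 = 0.08627… → 0.09
(1-R'-K)/(1-K) simplifies to (max-R)/max with max = 233:
C = (233-233)/233 = 0/233 = 0 → 0.00
M = (233-31)/233 = 202/233 = 0.86695… → 0.87
Y = (233-100)/233 = 133/233 = 0.57081… → 0.57
= CMYK(0.00, 0.87, 0.57, 0.09)


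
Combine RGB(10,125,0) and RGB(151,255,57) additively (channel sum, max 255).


Additive: each channel = min(255, C₁+C₂)
R: 10+151 = 161 → 161
G: 125+255 = 380 → 255
B: 0+57 = 57 → 57
= RGB(161, 255, 57)


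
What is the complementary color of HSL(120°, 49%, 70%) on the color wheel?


Complement = opposite side of color wheel = hue + 180°
H' = (120 + 180) mod 360 = 300°
S and L unchanged.
= HSL(300°, 49%, 70%)


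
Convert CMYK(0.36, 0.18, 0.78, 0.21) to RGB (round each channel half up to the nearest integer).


R = 255 × (1-C) × (1-K) = 255 × 0.64 × 0.79 = 128.928 → 129
G = 255 × (1-M) × (1-K) = 255 × 0.82 × 0.79 = 165.189 → 165
B = 255 × (1-Y) × (1-K) = 255 × 0.22 × 0.79 = 44.319 → 44
= RGB(129, 165, 44)


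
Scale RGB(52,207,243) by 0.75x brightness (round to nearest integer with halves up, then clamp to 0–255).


Multiply each channel by 0.75, round half up, clamp to [0, 255]
R: 52×0.75 = 39
G: 207×0.75 = 155.25 → round → 155
B: 243×0.75 = 182.25 → round → 182
= RGB(39, 155, 182)


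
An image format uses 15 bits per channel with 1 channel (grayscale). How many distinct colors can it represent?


Total bits = 15 bits/channel × 1 channels = 15 bits
Distinct colors = 2^15
= 32,768 colors


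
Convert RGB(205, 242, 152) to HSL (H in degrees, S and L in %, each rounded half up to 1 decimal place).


Normalize: R'=205/255≈0.8039, G'=242/255≈0.9490, B'=152/255≈0.5961
Max=242/255, Min=152/255, Δ=Max-Min=90/255
L = (Max+Min)/2 = (242+152)/510 = 394/510 = 0.77254… → L = 77.3%
L > 0.5 → S = Δ/(2-Max-Min) = 90/(510-242-152) = 90/116 = 0.77586… → S = 77.6%
(the 1/255 factors cancel in S and H, so raw channel differences can be used)
Max is G' → H = 60 × ((B-R)/Δ + 2) = 60 × ((152-205)/90 + 2)
  -53/90 + 2 = -0.5888… + 2 = 1.4111…
  H = 60 × 1.4111… = 84.666…° → H = 84.7°
= HSL(84.7°, 77.6%, 77.3%)


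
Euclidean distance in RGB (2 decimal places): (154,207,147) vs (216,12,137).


d = √[(R₁-R₂)² + (G₁-G₂)² + (B₁-B₂)²]
d = √[(154-216)² + (207-12)² + (147-137)²]
d = √[3844 + 38025 + 100]
d = √41969
d ≈ 204.86


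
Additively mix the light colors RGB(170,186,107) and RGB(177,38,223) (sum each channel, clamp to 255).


Additive: each channel = min(255, C₁+C₂)
R: 170+177 = 347 → 255
G: 186+38 = 224 → 224
B: 107+223 = 330 → 255
= RGB(255, 224, 255)


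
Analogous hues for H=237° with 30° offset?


Base hue: 237°
Left analog: (237 - 30) mod 360 = 207°
Right analog: (237 + 30) mod 360 = 267°
Analogous hues = 207° and 267°


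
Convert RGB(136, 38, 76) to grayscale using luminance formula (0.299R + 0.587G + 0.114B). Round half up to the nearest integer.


Gray = 0.299×R + 0.587×G + 0.114×B
Gray = 0.299×136 + 0.587×38 + 0.114×76
Gray = 40.664 + 22.306 + 8.664
Gray = 71.634 → round half up → 72
Gray = 72


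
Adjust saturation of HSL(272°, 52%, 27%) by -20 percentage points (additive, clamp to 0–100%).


Original S = 52%
Adjustment = -20 percentage points
New S = 52 + (-20) = 32
Clamp to [0, 100] → 32
= HSL(272°, 32%, 27%)


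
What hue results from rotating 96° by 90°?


New hue = (H + rotation) mod 360
New hue = (96 + 90) mod 360
= 186 mod 360
= 186°


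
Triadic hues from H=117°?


Triadic: equally spaced at 120° intervals
H1 = 117°
H2 = (117 + 120) mod 360 = 237°
H3 = (117 + 240) mod 360 = 357°
Triadic = 117°, 237°, 357°


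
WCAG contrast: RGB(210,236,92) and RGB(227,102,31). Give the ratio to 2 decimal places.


Linearize each sRGB channel c=v/255: c/12.92 if c ≤ 0.04045 else ((c+0.055)/1.055)^2.4
L = 0.2126×R_lin + 0.7152×G_lin + 0.0722×B_lin
Color 1 (210,236,92):
  R=210: 210/255≈0.8235 > 0.04045 → ((0.8235+0.055)/1.055)^2.4 ≈ 0.64448
  G=236: 236/255≈0.9255 > 0.04045 → ((0.9255+0.055)/1.055)^2.4 ≈ 0.83880
  B=92: 92/255≈0.3608 > 0.04045 → ((0.3608+0.055)/1.055)^2.4 ≈ 0.10702
  L1 = 0.2126×0.64448 + 0.7152×0.83880 + 0.0722×0.10702 ≈ 0.74465
Color 2 (227,102,31):
  R=227: 227/255≈0.8902 > 0.04045 → ((0.8902+0.055)/1.055)^2.4 ≈ 0.76815
  G=102: 102/255≈0.4000 > 0.04045 → ((0.4000+0.055)/1.055)^2.4 ≈ 0.13287
  B=31: 31/255≈0.1216 > 0.04045 → ((0.1216+0.055)/1.055)^2.4 ≈ 0.01370
  L2 = 0.2126×0.76815 + 0.7152×0.13287 + 0.0722×0.01370 ≈ 0.25933
Lighter = 0.74465, Darker = 0.25933
Ratio = (L_lighter + 0.05) / (L_darker + 0.05)
Ratio = (0.74465 + 0.05) / (0.25933 + 0.05) = 0.79465 / 0.30933 ≈ 2.5690
Ratio ≈ 2.57:1


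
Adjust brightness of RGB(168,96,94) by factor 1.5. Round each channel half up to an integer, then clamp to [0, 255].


Multiply each channel by 1.5, round half up, clamp to [0, 255]
R: 168×1.5 = 252
G: 96×1.5 = 144
B: 94×1.5 = 141
= RGB(252, 144, 141)


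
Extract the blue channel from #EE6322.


Color: #EE6322
R = EE = 238
G = 63 = 99
B = 22 = 34
Blue = 34


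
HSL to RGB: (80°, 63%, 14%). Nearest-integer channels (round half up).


H=80°, S=0.63, L=0.14
C = (1-|2L-1|)×S = (1-|-0.72|)×0.63 = 0.1764
H' = H/60 = 80/60 ≈ 1.3333; X = C×(1-|H' mod 2 - 1|) = 0.1176
m = L - C/2 = 0.14 - 0.0882 = 0.0518
Sector ⌊H'⌋ = 1 → (R',G',B') = (0.1176, 0.1764, 0.0)
RGB = ((R'+m)×255, (G'+m)×255, (B'+m)×255) = (43.197, 58.191, 13.209)
Round half up → RGB(43, 58, 13)


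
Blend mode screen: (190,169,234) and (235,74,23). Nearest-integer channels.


Screen: C = 255 - (255-A)×(255-B)/255, rounded to nearest integer
R: 255 - (255-190)×(255-235)/255 = 255 - 1300/255 ≈ 255 - 5.098 = 249.902 → 250
G: 255 - (255-169)×(255-74)/255 = 255 - 15566/255 ≈ 255 - 61.043 = 193.957 → 194
B: 255 - (255-234)×(255-23)/255 = 255 - 4872/255 ≈ 255 - 19.106 = 235.894 → 236
= RGB(250, 194, 236)


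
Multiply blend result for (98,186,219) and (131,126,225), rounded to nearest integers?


Multiply: C = A×B/255, rounded to nearest integer
R: 98×131/255 = 12838/255 ≈ 50.345 → 50
G: 186×126/255 = 23436/255 ≈ 91.906 → 92
B: 219×225/255 = 49275/255 ≈ 193.235 → 193
= RGB(50, 92, 193)


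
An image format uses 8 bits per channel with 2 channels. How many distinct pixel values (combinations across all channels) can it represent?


Total bits = 8 bits/channel × 2 channels = 16 bits
Distinct pixel values = 2^16
= 65,536 pixel values


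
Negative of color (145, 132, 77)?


Invert: (255-R, 255-G, 255-B)
R: 255-145 = 110
G: 255-132 = 123
B: 255-77 = 178
= RGB(110, 123, 178)


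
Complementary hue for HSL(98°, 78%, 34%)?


Complement = opposite side of color wheel = hue + 180°
H' = (98 + 180) mod 360 = 278°
S and L unchanged.
= HSL(278°, 78%, 34%)


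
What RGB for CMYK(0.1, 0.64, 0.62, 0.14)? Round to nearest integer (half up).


R = 255 × (1-C) × (1-K) = 255 × 0.90 × 0.86 = 197.37 → 197
G = 255 × (1-M) × (1-K) = 255 × 0.36 × 0.86 = 78.948 → 79
B = 255 × (1-Y) × (1-K) = 255 × 0.38 × 0.86 = 83.334 → 83
= RGB(197, 79, 83)


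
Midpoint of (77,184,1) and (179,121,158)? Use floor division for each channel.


Midpoint: each channel = ⌊(C₁+C₂)/2⌋
R: ⌊(77+179)/2⌋ = 128
G: ⌊(184+121)/2⌋ = 152
B: ⌊(1+158)/2⌋ = 79
= RGB(128, 152, 79)


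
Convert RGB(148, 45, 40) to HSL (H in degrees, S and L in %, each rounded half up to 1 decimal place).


Normalize: R'=148/255≈0.5804, G'=45/255≈0.1765, B'=40/255≈0.1569
Max=148/255, Min=40/255, Δ=Max-Min=108/255
L = (Max+Min)/2 = (148+40)/510 = 188/510 = 0.36862… → L = 36.9%
L ≤ 0.5 → S = Δ/(Max+Min) = 108/(148+40) = 108/188 = 0.57446… → S = 57.4%
(the 1/255 factors cancel in S and H, so raw channel differences can be used)
Max is R' → H = 60 × (((G-B)/Δ) mod 6) = 60 × (((45-40)/108) mod 6)
  5/108 = 0.0462…
  H = 60 × 0.0462… = 2.777…° → H = 2.8°
= HSL(2.8°, 57.4%, 36.9%)


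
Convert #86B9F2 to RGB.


86 → 134 (R)
B9 → 185 (G)
F2 → 242 (B)
= RGB(134, 185, 242)


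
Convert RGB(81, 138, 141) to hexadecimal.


R = 81 → 51 (hex)
G = 138 → 8A (hex)
B = 141 → 8D (hex)
Hex = #518A8D


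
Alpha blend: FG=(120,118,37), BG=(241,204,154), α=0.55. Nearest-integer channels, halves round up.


C = α×F + (1-α)×B, with 1-α = 0.45
R: 0.55×120 + 0.45×241 = 66.00 + 108.45 = 174.45 → 174
G: 0.55×118 + 0.45×204 = 64.90 + 91.80 = 156.70 → 157
B: 0.55×37 + 0.45×154 = 20.35 + 69.30 = 89.65 → 90
= RGB(174, 157, 90)


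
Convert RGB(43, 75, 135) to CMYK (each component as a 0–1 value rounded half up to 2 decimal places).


R'=43/255≈0.1686, G'=75/255≈0.2941, B'=135/255≈0.5294
K = 1 - max(R',G',B') = 1 - 135/255 = 120/255 = 0.47058… → 0.47
(1-R'-K)/(1-K) simplifies to (max-R)/max with max = 135:
C = (135-43)/135 = 92/135 = 0.68148… → 0.68
M = (135-75)/135 = 60/135 = 0.44444… → 0.44
Y = (135-135)/135 = 0/135 = 0 → 0.00
= CMYK(0.68, 0.44, 0.00, 0.47)


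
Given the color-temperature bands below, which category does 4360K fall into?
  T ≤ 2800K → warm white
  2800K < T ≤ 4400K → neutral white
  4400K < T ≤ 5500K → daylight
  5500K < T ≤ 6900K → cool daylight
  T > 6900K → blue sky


Temperature: 4360K
2800K < 4360K ≤ 4400K → neutral white
Classification: neutral white


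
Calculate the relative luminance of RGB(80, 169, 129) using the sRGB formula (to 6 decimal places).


Linearize each channel (sRGB transfer function): c = v/255; c_lin = c/12.92 if c ≤ 0.04045, else ((c+0.055)/1.055)^2.4
  R: 80/255 ≈ 0.313725 > 0.04045 → ((0.313725+0.055)/1.055)^2.4 ≈ 0.080220
  G: 169/255 ≈ 0.662745 > 0.04045 → ((0.662745+0.055)/1.055)^2.4 ≈ 0.396755
  B: 129/255 ≈ 0.505882 > 0.04045 → ((0.505882+0.055)/1.055)^2.4 ≈ 0.219526
R_lin = 0.080220, G_lin = 0.396755, B_lin = 0.219526
L = 0.2126×R + 0.7152×G + 0.0722×B
L = 0.2126×0.080220 + 0.7152×0.396755 + 0.0722×0.219526
L ≈ 0.316664


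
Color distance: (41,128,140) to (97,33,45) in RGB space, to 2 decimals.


d = √[(R₁-R₂)² + (G₁-G₂)² + (B₁-B₂)²]
d = √[(41-97)² + (128-33)² + (140-45)²]
d = √[3136 + 9025 + 9025]
d = √21186
d ≈ 145.55


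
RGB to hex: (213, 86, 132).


R = 213 → D5 (hex)
G = 86 → 56 (hex)
B = 132 → 84 (hex)
Hex = #D55684


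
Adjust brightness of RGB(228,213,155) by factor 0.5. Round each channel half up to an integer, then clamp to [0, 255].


Multiply each channel by 0.5, round half up, clamp to [0, 255]
R: 228×0.5 = 114
G: 213×0.5 = 106.5 → round → 107
B: 155×0.5 = 77.5 → round → 78
= RGB(114, 107, 78)


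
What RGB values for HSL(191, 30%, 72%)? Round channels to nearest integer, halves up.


H=191°, S=0.30, L=0.72
C = (1-|2L-1|)×S = (1-|0.44|)×0.30 = 0.168
H' = H/60 = 191/60 ≈ 3.1833; X = C×(1-|H' mod 2 - 1|) = 0.1372
m = L - C/2 = 0.72 - 0.084 = 0.636
Sector ⌊H'⌋ = 3 → (R',G',B') = (0.0, 0.1372, 0.168)
RGB = ((R'+m)×255, (G'+m)×255, (B'+m)×255) = (162.18, 197.166, 205.02)
Round half up → RGB(162, 197, 205)


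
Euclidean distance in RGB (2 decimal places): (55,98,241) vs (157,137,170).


d = √[(R₁-R₂)² + (G₁-G₂)² + (B₁-B₂)²]
d = √[(55-157)² + (98-137)² + (241-170)²]
d = √[10404 + 1521 + 5041]
d = √16966
d ≈ 130.25


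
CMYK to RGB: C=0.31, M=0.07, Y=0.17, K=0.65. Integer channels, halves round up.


R = 255 × (1-C) × (1-K) = 255 × 0.69 × 0.35 = 61.5825 → 62
G = 255 × (1-M) × (1-K) = 255 × 0.93 × 0.35 = 83.0025 → 83
B = 255 × (1-Y) × (1-K) = 255 × 0.83 × 0.35 = 74.0775 → 74
= RGB(62, 83, 74)


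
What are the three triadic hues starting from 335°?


Triadic: equally spaced at 120° intervals
H1 = 335°
H2 = (335 + 120) mod 360 = 95°
H3 = (335 + 240) mod 360 = 215°
Triadic = 335°, 95°, 215°


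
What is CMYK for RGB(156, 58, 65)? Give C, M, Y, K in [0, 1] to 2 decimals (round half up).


R'=156/255≈0.6118, G'=58/255≈0.2275, B'=65/255≈0.2549
K = 1 - max(R',G',B') = 1 - 156/255 = 99/255 = 0.38823… → 0.39
(1-R'-K)/(1-K) simplifies to (max-R)/max with max = 156:
C = (156-156)/156 = 0/156 = 0 → 0.00
M = (156-58)/156 = 98/156 = 0.62820… → 0.63
Y = (156-65)/156 = 91/156 = 0.58333… → 0.58
= CMYK(0.00, 0.63, 0.58, 0.39)


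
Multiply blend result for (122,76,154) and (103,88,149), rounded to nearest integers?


Multiply: C = A×B/255, rounded to nearest integer
R: 122×103/255 = 12566/255 ≈ 49.278 → 49
G: 76×88/255 = 6688/255 ≈ 26.227 → 26
B: 154×149/255 = 22946/255 ≈ 89.984 → 90
= RGB(49, 26, 90)


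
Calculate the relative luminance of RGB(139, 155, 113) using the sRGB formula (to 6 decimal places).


Linearize each channel (sRGB transfer function): c = v/255; c_lin = c/12.92 if c ≤ 0.04045, else ((c+0.055)/1.055)^2.4
  R: 139/255 ≈ 0.545098 > 0.04045 → ((0.545098+0.055)/1.055)^2.4 ≈ 0.258183
  G: 155/255 ≈ 0.607843 > 0.04045 → ((0.607843+0.055)/1.055)^2.4 ≈ 0.327778
  B: 113/255 ≈ 0.443137 > 0.04045 → ((0.443137+0.055)/1.055)^2.4 ≈ 0.165132
R_lin = 0.258183, G_lin = 0.327778, B_lin = 0.165132
L = 0.2126×R + 0.7152×G + 0.0722×B
L = 0.2126×0.258183 + 0.7152×0.327778 + 0.0722×0.165132
L ≈ 0.301239


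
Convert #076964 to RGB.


07 → 7 (R)
69 → 105 (G)
64 → 100 (B)
= RGB(7, 105, 100)


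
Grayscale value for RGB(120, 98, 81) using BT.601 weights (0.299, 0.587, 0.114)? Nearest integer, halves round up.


Gray = 0.299×R + 0.587×G + 0.114×B
Gray = 0.299×120 + 0.587×98 + 0.114×81
Gray = 35.880 + 57.526 + 9.234
Gray = 102.640 → round half up → 103
Gray = 103


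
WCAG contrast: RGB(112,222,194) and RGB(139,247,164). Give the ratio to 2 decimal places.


Linearize each sRGB channel c=v/255: c/12.92 if c ≤ 0.04045 else ((c+0.055)/1.055)^2.4
L = 0.2126×R_lin + 0.7152×G_lin + 0.0722×B_lin
Color 1 (112,222,194):
  R=112: 112/255≈0.4392 > 0.04045 → ((0.4392+0.055)/1.055)^2.4 ≈ 0.16203
  G=222: 222/255≈0.8706 > 0.04045 → ((0.8706+0.055)/1.055)^2.4 ≈ 0.73046
  B=194: 194/255≈0.7608 > 0.04045 → ((0.7608+0.055)/1.055)^2.4 ≈ 0.53948
  L1 = 0.2126×0.16203 + 0.7152×0.73046 + 0.0722×0.53948 ≈ 0.59582
Color 2 (139,247,164):
  R=139: 139/255≈0.5451 > 0.04045 → ((0.5451+0.055)/1.055)^2.4 ≈ 0.25818
  G=247: 247/255≈0.9686 > 0.04045 → ((0.9686+0.055)/1.055)^2.4 ≈ 0.93011
  B=164: 164/255≈0.6431 > 0.04045 → ((0.6431+0.055)/1.055)^2.4 ≈ 0.37124
  L2 = 0.2126×0.25818 + 0.7152×0.93011 + 0.0722×0.37124 ≈ 0.74691
Lighter = 0.74691, Darker = 0.59582
Ratio = (L_lighter + 0.05) / (L_darker + 0.05)
Ratio = (0.74691 + 0.05) / (0.59582 + 0.05) = 0.79691 / 0.64582 ≈ 1.2339
Ratio ≈ 1.23:1


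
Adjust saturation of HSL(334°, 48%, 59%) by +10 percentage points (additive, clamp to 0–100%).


Original S = 48%
Adjustment = +10 percentage points
New S = 48 + (10) = 58
Clamp to [0, 100] → 58
= HSL(334°, 58%, 59%)


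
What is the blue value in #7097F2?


Color: #7097F2
R = 70 = 112
G = 97 = 151
B = F2 = 242
Blue = 242


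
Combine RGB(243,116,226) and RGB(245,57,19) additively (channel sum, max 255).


Additive: each channel = min(255, C₁+C₂)
R: 243+245 = 488 → 255
G: 116+57 = 173 → 173
B: 226+19 = 245 → 245
= RGB(255, 173, 245)


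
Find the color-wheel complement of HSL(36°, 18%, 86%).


Complement = opposite side of color wheel = hue + 180°
H' = (36 + 180) mod 360 = 216°
S and L unchanged.
= HSL(216°, 18%, 86%)


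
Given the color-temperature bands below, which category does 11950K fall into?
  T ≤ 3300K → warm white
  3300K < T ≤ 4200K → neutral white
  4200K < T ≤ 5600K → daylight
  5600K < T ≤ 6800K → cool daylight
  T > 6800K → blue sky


Temperature: 11950K
11950K > 6800K → blue sky
Classification: blue sky


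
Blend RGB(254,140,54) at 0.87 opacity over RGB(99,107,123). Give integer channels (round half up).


C = α×F + (1-α)×B, with 1-α = 0.13
R: 0.87×254 + 0.13×99 = 220.98 + 12.87 = 233.85 → 234
G: 0.87×140 + 0.13×107 = 121.80 + 13.91 = 135.71 → 136
B: 0.87×54 + 0.13×123 = 46.98 + 15.99 = 62.97 → 63
= RGB(234, 136, 63)


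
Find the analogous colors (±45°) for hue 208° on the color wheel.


Base hue: 208°
Left analog: (208 - 45) mod 360 = 163°
Right analog: (208 + 45) mod 360 = 253°
Analogous hues = 163° and 253°


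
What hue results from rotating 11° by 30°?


New hue = (H + rotation) mod 360
New hue = (11 + 30) mod 360
= 41 mod 360
= 41°


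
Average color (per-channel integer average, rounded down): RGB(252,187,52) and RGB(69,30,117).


Midpoint: each channel = ⌊(C₁+C₂)/2⌋
R: ⌊(252+69)/2⌋ = 160
G: ⌊(187+30)/2⌋ = 108
B: ⌊(52+117)/2⌋ = 84
= RGB(160, 108, 84)


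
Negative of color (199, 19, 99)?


Invert: (255-R, 255-G, 255-B)
R: 255-199 = 56
G: 255-19 = 236
B: 255-99 = 156
= RGB(56, 236, 156)


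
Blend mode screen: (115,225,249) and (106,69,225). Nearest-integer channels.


Screen: C = 255 - (255-A)×(255-B)/255, rounded to nearest integer
R: 255 - (255-115)×(255-106)/255 = 255 - 20860/255 ≈ 255 - 81.804 = 173.196 → 173
G: 255 - (255-225)×(255-69)/255 = 255 - 5580/255 ≈ 255 - 21.882 = 233.118 → 233
B: 255 - (255-249)×(255-225)/255 = 255 - 180/255 ≈ 255 - 0.706 = 254.294 → 254
= RGB(173, 233, 254)


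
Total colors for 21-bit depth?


Colors = 2^bits = 2^21
= 2,097,152 colors


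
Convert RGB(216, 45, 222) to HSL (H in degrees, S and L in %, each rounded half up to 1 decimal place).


Normalize: R'=216/255≈0.8471, G'=45/255≈0.1765, B'=222/255≈0.8706
Max=222/255, Min=45/255, Δ=Max-Min=177/255
L = (Max+Min)/2 = (222+45)/510 = 267/510 = 0.52352… → L = 52.4%
L > 0.5 → S = Δ/(2-Max-Min) = 177/(510-222-45) = 177/243 = 0.72839… → S = 72.8%
(the 1/255 factors cancel in S and H, so raw channel differences can be used)
Max is B' → H = 60 × ((R-G)/Δ + 4) = 60 × ((216-45)/177 + 4)
  171/177 + 4 = 0.9661… + 4 = 4.9661…
  H = 60 × 4.9661… = 297.966…° → H = 298.0°
= HSL(298.0°, 72.8%, 52.4%)


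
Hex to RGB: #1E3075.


1E → 30 (R)
30 → 48 (G)
75 → 117 (B)
= RGB(30, 48, 117)


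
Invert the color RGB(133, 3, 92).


Invert: (255-R, 255-G, 255-B)
R: 255-133 = 122
G: 255-3 = 252
B: 255-92 = 163
= RGB(122, 252, 163)


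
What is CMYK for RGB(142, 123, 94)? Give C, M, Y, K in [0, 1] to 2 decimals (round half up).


R'=142/255≈0.5569, G'=123/255≈0.4824, B'=94/255≈0.3686
K = 1 - max(R',G',B') = 1 - 142/255 = 113/255 = 0.44313… → 0.44
(1-R'-K)/(1-K) simplifies to (max-R)/max with max = 142:
C = (142-142)/142 = 0/142 = 0 → 0.00
M = (142-123)/142 = 19/142 = 0.13380… → 0.13
Y = (142-94)/142 = 48/142 = 0.33802… → 0.34
= CMYK(0.00, 0.13, 0.34, 0.44)


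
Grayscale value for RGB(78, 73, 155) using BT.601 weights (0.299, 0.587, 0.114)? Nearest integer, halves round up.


Gray = 0.299×R + 0.587×G + 0.114×B
Gray = 0.299×78 + 0.587×73 + 0.114×155
Gray = 23.322 + 42.851 + 17.670
Gray = 83.843 → round half up → 84
Gray = 84


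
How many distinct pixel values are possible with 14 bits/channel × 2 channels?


Total bits = 14 bits/channel × 2 channels = 28 bits
Distinct pixel values = 2^28
= 268,435,456 pixel values


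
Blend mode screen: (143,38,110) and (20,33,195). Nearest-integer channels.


Screen: C = 255 - (255-A)×(255-B)/255, rounded to nearest integer
R: 255 - (255-143)×(255-20)/255 = 255 - 26320/255 ≈ 255 - 103.216 = 151.784 → 152
G: 255 - (255-38)×(255-33)/255 = 255 - 48174/255 ≈ 255 - 188.918 = 66.082 → 66
B: 255 - (255-110)×(255-195)/255 = 255 - 8700/255 ≈ 255 - 34.118 = 220.882 → 221
= RGB(152, 66, 221)


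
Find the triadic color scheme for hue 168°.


Triadic: equally spaced at 120° intervals
H1 = 168°
H2 = (168 + 120) mod 360 = 288°
H3 = (168 + 240) mod 360 = 48°
Triadic = 168°, 288°, 48°


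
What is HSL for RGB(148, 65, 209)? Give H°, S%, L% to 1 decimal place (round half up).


Normalize: R'=148/255≈0.5804, G'=65/255≈0.2549, B'=209/255≈0.8196
Max=209/255, Min=65/255, Δ=Max-Min=144/255
L = (Max+Min)/2 = (209+65)/510 = 274/510 = 0.53725… → L = 53.7%
L > 0.5 → S = Δ/(2-Max-Min) = 144/(510-209-65) = 144/236 = 0.61016… → S = 61.0%
(the 1/255 factors cancel in S and H, so raw channel differences can be used)
Max is B' → H = 60 × ((R-G)/Δ + 4) = 60 × ((148-65)/144 + 4)
  83/144 + 4 = 0.5763… + 4 = 4.5763…
  H = 60 × 4.5763… = 274.583…° → H = 274.6°
= HSL(274.6°, 61.0%, 53.7%)


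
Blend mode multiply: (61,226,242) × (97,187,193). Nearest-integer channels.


Multiply: C = A×B/255, rounded to nearest integer
R: 61×97/255 = 5917/255 ≈ 23.204 → 23
G: 226×187/255 = 42262/255 ≈ 165.733 → 166
B: 242×193/255 = 46706/255 ≈ 183.161 → 183
= RGB(23, 166, 183)


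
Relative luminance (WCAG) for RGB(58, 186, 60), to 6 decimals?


Linearize each channel (sRGB transfer function): c = v/255; c_lin = c/12.92 if c ≤ 0.04045, else ((c+0.055)/1.055)^2.4
  R: 58/255 ≈ 0.227451 > 0.04045 → ((0.227451+0.055)/1.055)^2.4 ≈ 0.042311
  G: 186/255 ≈ 0.729412 > 0.04045 → ((0.729412+0.055)/1.055)^2.4 ≈ 0.491021
  B: 60/255 ≈ 0.235294 > 0.04045 → ((0.235294+0.055)/1.055)^2.4 ≈ 0.045186
R_lin = 0.042311, G_lin = 0.491021, B_lin = 0.045186
L = 0.2126×R + 0.7152×G + 0.0722×B
L = 0.2126×0.042311 + 0.7152×0.491021 + 0.0722×0.045186
L ≈ 0.363436


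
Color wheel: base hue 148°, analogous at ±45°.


Base hue: 148°
Left analog: (148 - 45) mod 360 = 103°
Right analog: (148 + 45) mod 360 = 193°
Analogous hues = 103° and 193°


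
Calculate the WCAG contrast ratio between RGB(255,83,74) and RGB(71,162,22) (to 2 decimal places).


Linearize each sRGB channel c=v/255: c/12.92 if c ≤ 0.04045 else ((c+0.055)/1.055)^2.4
L = 0.2126×R_lin + 0.7152×G_lin + 0.0722×B_lin
Color 1 (255,83,74):
  R=255: 255/255≈1.0000 > 0.04045 → ((1.0000+0.055)/1.055)^2.4 ≈ 1.00000
  G=83: 83/255≈0.3255 > 0.04045 → ((0.3255+0.055)/1.055)^2.4 ≈ 0.08650
  B=74: 74/255≈0.2902 > 0.04045 → ((0.2902+0.055)/1.055)^2.4 ≈ 0.06848
  L1 = 0.2126×1.00000 + 0.7152×0.08650 + 0.0722×0.06848 ≈ 0.27941
Color 2 (71,162,22):
  R=71: 71/255≈0.2784 > 0.04045 → ((0.2784+0.055)/1.055)^2.4 ≈ 0.06301
  G=162: 162/255≈0.6353 > 0.04045 → ((0.6353+0.055)/1.055)^2.4 ≈ 0.36131
  B=22: 22/255≈0.0863 > 0.04045 → ((0.0863+0.055)/1.055)^2.4 ≈ 0.00802
  L2 = 0.2126×0.06301 + 0.7152×0.36131 + 0.0722×0.00802 ≈ 0.27238
Lighter = 0.27941, Darker = 0.27238
Ratio = (L_lighter + 0.05) / (L_darker + 0.05)
Ratio = (0.27941 + 0.05) / (0.27238 + 0.05) = 0.32941 / 0.32238 ≈ 1.0218
Ratio ≈ 1.02:1


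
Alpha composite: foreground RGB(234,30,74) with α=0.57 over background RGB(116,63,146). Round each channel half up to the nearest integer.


C = α×F + (1-α)×B, with 1-α = 0.43
R: 0.57×234 + 0.43×116 = 133.38 + 49.88 = 183.26 → 183
G: 0.57×30 + 0.43×63 = 17.10 + 27.09 = 44.19 → 44
B: 0.57×74 + 0.43×146 = 42.18 + 62.78 = 104.96 → 105
= RGB(183, 44, 105)


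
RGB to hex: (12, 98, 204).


R = 12 → 0C (hex)
G = 98 → 62 (hex)
B = 204 → CC (hex)
Hex = #0C62CC


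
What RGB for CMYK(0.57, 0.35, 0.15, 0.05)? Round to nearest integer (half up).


R = 255 × (1-C) × (1-K) = 255 × 0.43 × 0.95 = 104.1675 → 104
G = 255 × (1-M) × (1-K) = 255 × 0.65 × 0.95 = 157.4625 → 157
B = 255 × (1-Y) × (1-K) = 255 × 0.85 × 0.95 = 205.9125 → 206
= RGB(104, 157, 206)


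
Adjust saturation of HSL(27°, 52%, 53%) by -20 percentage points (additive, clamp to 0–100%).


Original S = 52%
Adjustment = -20 percentage points
New S = 52 + (-20) = 32
Clamp to [0, 100] → 32
= HSL(27°, 32%, 53%)


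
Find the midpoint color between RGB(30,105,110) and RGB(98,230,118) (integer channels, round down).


Midpoint: each channel = ⌊(C₁+C₂)/2⌋
R: ⌊(30+98)/2⌋ = 64
G: ⌊(105+230)/2⌋ = 167
B: ⌊(110+118)/2⌋ = 114
= RGB(64, 167, 114)


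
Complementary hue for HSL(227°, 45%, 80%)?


Complement = opposite side of color wheel = hue + 180°
H' = (227 + 180) mod 360 = 47°
S and L unchanged.
= HSL(47°, 45%, 80%)


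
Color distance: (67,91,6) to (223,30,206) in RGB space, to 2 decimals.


d = √[(R₁-R₂)² + (G₁-G₂)² + (B₁-B₂)²]
d = √[(67-223)² + (91-30)² + (6-206)²]
d = √[24336 + 3721 + 40000]
d = √68057
d ≈ 260.88


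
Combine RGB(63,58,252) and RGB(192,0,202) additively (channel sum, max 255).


Additive: each channel = min(255, C₁+C₂)
R: 63+192 = 255 → 255
G: 58+0 = 58 → 58
B: 252+202 = 454 → 255
= RGB(255, 58, 255)


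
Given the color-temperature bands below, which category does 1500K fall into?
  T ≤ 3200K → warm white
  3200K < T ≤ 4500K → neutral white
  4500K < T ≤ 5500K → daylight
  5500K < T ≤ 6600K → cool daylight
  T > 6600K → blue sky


Temperature: 1500K
1500K ≤ 3200K → warm white
Classification: warm white


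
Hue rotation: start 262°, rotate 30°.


New hue = (H + rotation) mod 360
New hue = (262 + 30) mod 360
= 292 mod 360
= 292°


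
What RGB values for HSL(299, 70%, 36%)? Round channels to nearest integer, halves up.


H=299°, S=0.70, L=0.36
C = (1-|2L-1|)×S = (1-|-0.28|)×0.70 = 0.504
H' = H/60 = 299/60 ≈ 4.9833; X = C×(1-|H' mod 2 - 1|) = 0.4956
m = L - C/2 = 0.36 - 0.252 = 0.108
Sector ⌊H'⌋ = 4 → (R',G',B') = (0.4956, 0.0, 0.504)
RGB = ((R'+m)×255, (G'+m)×255, (B'+m)×255) = (153.918, 27.54, 156.06)
Round half up → RGB(154, 28, 156)


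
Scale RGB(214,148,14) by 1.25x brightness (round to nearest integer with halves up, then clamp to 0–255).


Multiply each channel by 1.25, round half up, clamp to [0, 255]
R: 214×1.25 = 267.5 → round → 268 → clamp → 255
G: 148×1.25 = 185
B: 14×1.25 = 17.5 → round → 18
= RGB(255, 185, 18)


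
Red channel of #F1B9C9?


Color: #F1B9C9
R = F1 = 241
G = B9 = 185
B = C9 = 201
Red = 241


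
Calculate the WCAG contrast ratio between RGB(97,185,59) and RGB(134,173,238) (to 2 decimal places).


Linearize each sRGB channel c=v/255: c/12.92 if c ≤ 0.04045 else ((c+0.055)/1.055)^2.4
L = 0.2126×R_lin + 0.7152×G_lin + 0.0722×B_lin
Color 1 (97,185,59):
  R=97: 97/255≈0.3804 > 0.04045 → ((0.3804+0.055)/1.055)^2.4 ≈ 0.11954
  G=185: 185/255≈0.7255 > 0.04045 → ((0.7255+0.055)/1.055)^2.4 ≈ 0.48515
  B=59: 59/255≈0.2314 > 0.04045 → ((0.2314+0.055)/1.055)^2.4 ≈ 0.04374
  L1 = 0.2126×0.11954 + 0.7152×0.48515 + 0.0722×0.04374 ≈ 0.37555
Color 2 (134,173,238):
  R=134: 134/255≈0.5255 > 0.04045 → ((0.5255+0.055)/1.055)^2.4 ≈ 0.23840
  G=173: 173/255≈0.6784 > 0.04045 → ((0.6784+0.055)/1.055)^2.4 ≈ 0.41789
  B=238: 238/255≈0.9333 > 0.04045 → ((0.9333+0.055)/1.055)^2.4 ≈ 0.85499
  L2 = 0.2126×0.23840 + 0.7152×0.41789 + 0.0722×0.85499 ≈ 0.41129
Lighter = 0.41129, Darker = 0.37555
Ratio = (L_lighter + 0.05) / (L_darker + 0.05)
Ratio = (0.41129 + 0.05) / (0.37555 + 0.05) = 0.46129 / 0.42555 ≈ 1.0840
Ratio ≈ 1.08:1


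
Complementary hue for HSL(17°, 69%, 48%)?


Complement = opposite side of color wheel = hue + 180°
H' = (17 + 180) mod 360 = 197°
S and L unchanged.
= HSL(197°, 69%, 48%)


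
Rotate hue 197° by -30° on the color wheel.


New hue = (H + rotation) mod 360
New hue = (197 -30) mod 360
= 167 mod 360
= 167°


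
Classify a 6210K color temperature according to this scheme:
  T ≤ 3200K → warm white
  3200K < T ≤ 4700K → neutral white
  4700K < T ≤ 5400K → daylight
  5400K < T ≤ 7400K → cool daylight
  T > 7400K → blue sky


Temperature: 6210K
5400K < 6210K ≤ 7400K → cool daylight
Classification: cool daylight


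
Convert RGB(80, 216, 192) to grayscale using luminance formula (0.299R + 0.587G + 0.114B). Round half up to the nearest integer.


Gray = 0.299×R + 0.587×G + 0.114×B
Gray = 0.299×80 + 0.587×216 + 0.114×192
Gray = 23.920 + 126.792 + 21.888
Gray = 172.600 → round half up → 173
Gray = 173


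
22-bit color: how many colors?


Colors = 2^bits = 2^22
= 4,194,304 colors


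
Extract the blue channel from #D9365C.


Color: #D9365C
R = D9 = 217
G = 36 = 54
B = 5C = 92
Blue = 92


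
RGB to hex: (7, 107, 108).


R = 7 → 07 (hex)
G = 107 → 6B (hex)
B = 108 → 6C (hex)
Hex = #076B6C


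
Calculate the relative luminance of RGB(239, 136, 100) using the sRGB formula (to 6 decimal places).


Linearize each channel (sRGB transfer function): c = v/255; c_lin = c/12.92 if c ≤ 0.04045, else ((c+0.055)/1.055)^2.4
  R: 239/255 ≈ 0.937255 > 0.04045 → ((0.937255+0.055)/1.055)^2.4 ≈ 0.863157
  G: 136/255 ≈ 0.533333 > 0.04045 → ((0.533333+0.055)/1.055)^2.4 ≈ 0.246201
  B: 100/255 ≈ 0.392157 > 0.04045 → ((0.392157+0.055)/1.055)^2.4 ≈ 0.127438
R_lin = 0.863157, G_lin = 0.246201, B_lin = 0.127438
L = 0.2126×R + 0.7152×G + 0.0722×B
L = 0.2126×0.863157 + 0.7152×0.246201 + 0.0722×0.127438
L ≈ 0.368791


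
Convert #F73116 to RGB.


F7 → 247 (R)
31 → 49 (G)
16 → 22 (B)
= RGB(247, 49, 22)


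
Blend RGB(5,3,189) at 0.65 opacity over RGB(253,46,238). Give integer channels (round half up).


C = α×F + (1-α)×B, with 1-α = 0.35
R: 0.65×5 + 0.35×253 = 3.25 + 88.55 = 91.80 → 92
G: 0.65×3 + 0.35×46 = 1.95 + 16.10 = 18.05 → 18
B: 0.65×189 + 0.35×238 = 122.85 + 83.30 = 206.15 → 206
= RGB(92, 18, 206)


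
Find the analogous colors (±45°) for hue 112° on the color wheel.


Base hue: 112°
Left analog: (112 - 45) mod 360 = 67°
Right analog: (112 + 45) mod 360 = 157°
Analogous hues = 67° and 157°


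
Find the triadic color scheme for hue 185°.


Triadic: equally spaced at 120° intervals
H1 = 185°
H2 = (185 + 120) mod 360 = 305°
H3 = (185 + 240) mod 360 = 65°
Triadic = 185°, 305°, 65°


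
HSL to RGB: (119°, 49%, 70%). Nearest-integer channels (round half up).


H=119°, S=0.49, L=0.70
C = (1-|2L-1|)×S = (1-|0.40|)×0.49 = 0.294
H' = H/60 = 119/60 ≈ 1.9833; X = C×(1-|H' mod 2 - 1|) = 0.0049
m = L - C/2 = 0.70 - 0.147 = 0.553
Sector ⌊H'⌋ = 1 → (R',G',B') = (0.0049, 0.294, 0.0)
RGB = ((R'+m)×255, (G'+m)×255, (B'+m)×255) = (142.2645, 215.985, 141.015)
Round half up → RGB(142, 216, 141)


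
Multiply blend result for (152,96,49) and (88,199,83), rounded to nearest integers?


Multiply: C = A×B/255, rounded to nearest integer
R: 152×88/255 = 13376/255 ≈ 52.455 → 52
G: 96×199/255 = 19104/255 ≈ 74.918 → 75
B: 49×83/255 = 4067/255 ≈ 15.949 → 16
= RGB(52, 75, 16)


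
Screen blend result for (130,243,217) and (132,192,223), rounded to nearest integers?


Screen: C = 255 - (255-A)×(255-B)/255, rounded to nearest integer
R: 255 - (255-130)×(255-132)/255 = 255 - 15375/255 ≈ 255 - 60.294 = 194.706 → 195
G: 255 - (255-243)×(255-192)/255 = 255 - 756/255 ≈ 255 - 2.965 = 252.035 → 252
B: 255 - (255-217)×(255-223)/255 = 255 - 1216/255 ≈ 255 - 4.769 = 250.231 → 250
= RGB(195, 252, 250)


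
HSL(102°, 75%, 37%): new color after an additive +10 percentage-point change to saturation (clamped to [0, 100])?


Original S = 75%
Adjustment = +10 percentage points
New S = 75 + (10) = 85
Clamp to [0, 100] → 85
= HSL(102°, 85%, 37%)


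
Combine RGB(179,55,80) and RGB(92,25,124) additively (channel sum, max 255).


Additive: each channel = min(255, C₁+C₂)
R: 179+92 = 271 → 255
G: 55+25 = 80 → 80
B: 80+124 = 204 → 204
= RGB(255, 80, 204)


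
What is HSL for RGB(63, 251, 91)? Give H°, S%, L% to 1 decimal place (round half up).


Normalize: R'=63/255≈0.2471, G'=251/255≈0.9843, B'=91/255≈0.3569
Max=251/255, Min=63/255, Δ=Max-Min=188/255
L = (Max+Min)/2 = (251+63)/510 = 314/510 = 0.61568… → L = 61.6%
L > 0.5 → S = Δ/(2-Max-Min) = 188/(510-251-63) = 188/196 = 0.95918… → S = 95.9%
(the 1/255 factors cancel in S and H, so raw channel differences can be used)
Max is G' → H = 60 × ((B-R)/Δ + 2) = 60 × ((91-63)/188 + 2)
  28/188 + 2 = 0.1489… + 2 = 2.1489…
  H = 60 × 2.1489… = 128.936…° → H = 128.9°
= HSL(128.9°, 95.9%, 61.6%)


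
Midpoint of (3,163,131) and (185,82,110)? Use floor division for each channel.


Midpoint: each channel = ⌊(C₁+C₂)/2⌋
R: ⌊(3+185)/2⌋ = 94
G: ⌊(163+82)/2⌋ = 122
B: ⌊(131+110)/2⌋ = 120
= RGB(94, 122, 120)


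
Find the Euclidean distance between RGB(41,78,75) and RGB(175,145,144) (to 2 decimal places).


d = √[(R₁-R₂)² + (G₁-G₂)² + (B₁-B₂)²]
d = √[(41-175)² + (78-145)² + (75-144)²]
d = √[17956 + 4489 + 4761]
d = √27206
d ≈ 164.94


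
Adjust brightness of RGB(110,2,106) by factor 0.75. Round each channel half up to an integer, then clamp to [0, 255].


Multiply each channel by 0.75, round half up, clamp to [0, 255]
R: 110×0.75 = 82.5 → round → 83
G: 2×0.75 = 1.5 → round → 2
B: 106×0.75 = 79.5 → round → 80
= RGB(83, 2, 80)


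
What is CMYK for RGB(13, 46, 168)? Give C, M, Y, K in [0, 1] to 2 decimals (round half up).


R'=13/255≈0.0510, G'=46/255≈0.1804, B'=168/255≈0.6588
K = 1 - max(R',G',B') = 1 - 168/255 = 87/255 = 0.34117… → 0.34
(1-R'-K)/(1-K) simplifies to (max-R)/max with max = 168:
C = (168-13)/168 = 155/168 = 0.92261… → 0.92
M = (168-46)/168 = 122/168 = 0.72619… → 0.73
Y = (168-168)/168 = 0/168 = 0 → 0.00
= CMYK(0.92, 0.73, 0.00, 0.34)


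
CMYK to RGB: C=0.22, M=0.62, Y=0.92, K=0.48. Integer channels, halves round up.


R = 255 × (1-C) × (1-K) = 255 × 0.78 × 0.52 = 103.428 → 103
G = 255 × (1-M) × (1-K) = 255 × 0.38 × 0.52 = 50.388 → 50
B = 255 × (1-Y) × (1-K) = 255 × 0.08 × 0.52 = 10.608 → 11
= RGB(103, 50, 11)


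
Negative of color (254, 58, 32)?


Invert: (255-R, 255-G, 255-B)
R: 255-254 = 1
G: 255-58 = 197
B: 255-32 = 223
= RGB(1, 197, 223)


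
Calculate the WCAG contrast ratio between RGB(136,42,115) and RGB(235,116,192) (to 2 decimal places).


Linearize each sRGB channel c=v/255: c/12.92 if c ≤ 0.04045 else ((c+0.055)/1.055)^2.4
L = 0.2126×R_lin + 0.7152×G_lin + 0.0722×B_lin
Color 1 (136,42,115):
  R=136: 136/255≈0.5333 > 0.04045 → ((0.5333+0.055)/1.055)^2.4 ≈ 0.24620
  G=42: 42/255≈0.1647 > 0.04045 → ((0.1647+0.055)/1.055)^2.4 ≈ 0.02315
  B=115: 115/255≈0.4510 > 0.04045 → ((0.4510+0.055)/1.055)^2.4 ≈ 0.17144
  L1 = 0.2126×0.24620 + 0.7152×0.02315 + 0.0722×0.17144 ≈ 0.08128
Color 2 (235,116,192):
  R=235: 235/255≈0.9216 > 0.04045 → ((0.9216+0.055)/1.055)^2.4 ≈ 0.83077
  G=116: 116/255≈0.4549 > 0.04045 → ((0.4549+0.055)/1.055)^2.4 ≈ 0.17465
  B=192: 192/255≈0.7529 > 0.04045 → ((0.7529+0.055)/1.055)^2.4 ≈ 0.52712
  L2 = 0.2126×0.83077 + 0.7152×0.17465 + 0.0722×0.52712 ≈ 0.33959
Lighter = 0.33959, Darker = 0.08128
Ratio = (L_lighter + 0.05) / (L_darker + 0.05)
Ratio = (0.33959 + 0.05) / (0.08128 + 0.05) = 0.38959 / 0.13128 ≈ 2.9676
Ratio ≈ 2.97:1


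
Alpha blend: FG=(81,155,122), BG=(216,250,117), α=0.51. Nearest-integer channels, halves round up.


C = α×F + (1-α)×B, with 1-α = 0.49
R: 0.51×81 + 0.49×216 = 41.31 + 105.84 = 147.15 → 147
G: 0.51×155 + 0.49×250 = 79.05 + 122.50 = 201.55 → 202
B: 0.51×122 + 0.49×117 = 62.22 + 57.33 = 119.55 → 120
= RGB(147, 202, 120)


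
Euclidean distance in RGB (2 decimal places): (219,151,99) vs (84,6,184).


d = √[(R₁-R₂)² + (G₁-G₂)² + (B₁-B₂)²]
d = √[(219-84)² + (151-6)² + (99-184)²]
d = √[18225 + 21025 + 7225]
d = √46475
d ≈ 215.58
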